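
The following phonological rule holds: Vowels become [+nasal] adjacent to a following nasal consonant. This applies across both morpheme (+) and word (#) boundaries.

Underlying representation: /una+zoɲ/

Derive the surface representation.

/u/ before nasal /n/ → [ũ]
/o/ before nasal /ɲ/ → [õ]

[ũna+zõɲ]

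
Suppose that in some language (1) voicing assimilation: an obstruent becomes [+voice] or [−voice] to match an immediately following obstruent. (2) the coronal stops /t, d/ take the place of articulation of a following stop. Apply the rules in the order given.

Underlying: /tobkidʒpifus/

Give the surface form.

Rule 1: /b/ before /k/ (voiceless) → [p]
Rule 1: /dʒ/ before /p/ (voiceless) → [tʃ]
After rule 1: topkitʃpifus
Rule 2: no segment meets the rule's conditions; no change.

[topkitʃpifus]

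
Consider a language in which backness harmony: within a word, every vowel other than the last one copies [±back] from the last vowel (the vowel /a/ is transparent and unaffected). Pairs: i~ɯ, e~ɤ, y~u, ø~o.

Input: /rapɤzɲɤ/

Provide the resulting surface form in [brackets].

no segment meets the rule's conditions; no change.

[rapɤzɲɤ]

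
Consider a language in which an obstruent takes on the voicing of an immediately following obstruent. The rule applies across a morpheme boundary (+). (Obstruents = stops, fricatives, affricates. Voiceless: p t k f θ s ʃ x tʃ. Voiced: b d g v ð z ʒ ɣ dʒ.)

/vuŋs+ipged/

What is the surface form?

[vuŋs+ibged]

/p/ before /g/ (voiced) → [b]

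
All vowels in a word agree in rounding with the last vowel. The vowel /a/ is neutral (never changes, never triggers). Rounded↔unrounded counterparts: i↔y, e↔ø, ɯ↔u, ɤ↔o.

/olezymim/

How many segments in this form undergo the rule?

/o/ harmonizes with /i/ ([-round]) → [ɤ]
/y/ harmonizes with /i/ ([-round]) → [i]
2 segments change.

2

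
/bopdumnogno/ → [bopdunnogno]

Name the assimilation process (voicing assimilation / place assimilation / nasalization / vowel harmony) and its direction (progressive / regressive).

/m/→[n].
Each target copies a feature from the following segment, so the direction is regressive.

place assimilation, regressive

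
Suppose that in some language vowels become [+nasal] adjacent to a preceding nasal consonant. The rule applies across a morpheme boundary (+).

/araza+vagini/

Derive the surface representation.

[araza+vaginĩ]

/i/ after nasal /n/ → [ĩ]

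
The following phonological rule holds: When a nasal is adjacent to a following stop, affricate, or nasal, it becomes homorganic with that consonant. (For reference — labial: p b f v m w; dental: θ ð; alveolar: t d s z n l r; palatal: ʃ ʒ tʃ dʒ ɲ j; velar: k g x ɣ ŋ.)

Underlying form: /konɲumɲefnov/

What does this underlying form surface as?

[koɲɲuɲɲefnov]

/n/ before /ɲ/ (palatal) → [ɲ]
/m/ before /ɲ/ (palatal) → [ɲ]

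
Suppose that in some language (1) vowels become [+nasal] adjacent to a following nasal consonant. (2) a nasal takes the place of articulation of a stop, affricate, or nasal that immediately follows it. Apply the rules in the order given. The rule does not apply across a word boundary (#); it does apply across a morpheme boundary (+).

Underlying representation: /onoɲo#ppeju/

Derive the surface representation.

Rule 1: /o/ before nasal /n/ → [õ]
Rule 1: /o/ before nasal /ɲ/ → [õ]
After rule 1: õnõɲo#ppeju
Rule 2: no segment meets the rule's conditions; no change.

[õnõɲo#ppeju]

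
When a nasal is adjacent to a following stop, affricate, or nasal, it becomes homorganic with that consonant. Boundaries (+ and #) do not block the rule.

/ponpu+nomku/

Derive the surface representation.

/n/ before /p/ (labial) → [m]
/m/ before /k/ (velar) → [ŋ]

[pompu+noŋku]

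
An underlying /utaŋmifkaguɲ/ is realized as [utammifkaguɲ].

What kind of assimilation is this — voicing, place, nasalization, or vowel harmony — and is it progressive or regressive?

place assimilation, regressive

/ŋ/→[m].
Each target copies a feature from the following segment, so the direction is regressive.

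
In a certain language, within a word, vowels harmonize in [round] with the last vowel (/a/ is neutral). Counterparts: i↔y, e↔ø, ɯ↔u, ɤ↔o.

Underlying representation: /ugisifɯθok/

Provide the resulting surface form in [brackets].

/i/ harmonizes with /o/ ([+round]) → [y]
/i/ harmonizes with /o/ ([+round]) → [y]
/ɯ/ harmonizes with /o/ ([+round]) → [u]

[ugysyfuθok]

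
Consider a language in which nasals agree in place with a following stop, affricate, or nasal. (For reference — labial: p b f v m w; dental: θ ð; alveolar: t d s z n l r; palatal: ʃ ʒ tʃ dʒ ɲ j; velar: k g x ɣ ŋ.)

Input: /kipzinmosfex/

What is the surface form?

[kipzimmosfex]

/n/ before /m/ (labial) → [m]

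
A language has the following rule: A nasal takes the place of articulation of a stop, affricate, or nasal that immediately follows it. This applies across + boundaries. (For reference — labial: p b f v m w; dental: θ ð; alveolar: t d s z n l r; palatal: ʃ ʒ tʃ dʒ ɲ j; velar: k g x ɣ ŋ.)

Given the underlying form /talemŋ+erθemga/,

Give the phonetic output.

[taleŋŋ+erθeŋga]

/m/ before /ŋ/ (velar) → [ŋ]
/m/ before /g/ (velar) → [ŋ]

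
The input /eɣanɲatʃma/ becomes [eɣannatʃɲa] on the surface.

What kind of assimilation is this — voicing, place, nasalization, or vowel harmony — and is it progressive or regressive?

place assimilation, progressive

/ɲ/→[n] /m/→[ɲ].
Each target copies a feature from the preceding segment, so the direction is progressive.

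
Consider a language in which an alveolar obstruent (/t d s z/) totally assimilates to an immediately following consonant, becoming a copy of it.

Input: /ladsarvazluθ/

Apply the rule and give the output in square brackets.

[lassarvalluθ]

/d/ before /s/ → [s] (total assimilation)
/z/ before /l/ → [l] (total assimilation)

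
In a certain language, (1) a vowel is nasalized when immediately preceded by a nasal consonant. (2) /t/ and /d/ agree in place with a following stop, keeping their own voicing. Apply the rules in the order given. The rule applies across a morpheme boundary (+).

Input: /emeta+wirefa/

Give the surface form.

Rule 1: /e/ after nasal /m/ → [ẽ]
After rule 1: emẽta+wirefa
Rule 2: no segment meets the rule's conditions; no change.

[emẽta+wirefa]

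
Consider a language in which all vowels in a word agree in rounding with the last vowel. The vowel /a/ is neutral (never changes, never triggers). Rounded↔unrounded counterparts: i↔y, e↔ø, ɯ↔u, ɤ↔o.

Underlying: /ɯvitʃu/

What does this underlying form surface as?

/ɯ/ harmonizes with /u/ ([+round]) → [u]
/i/ harmonizes with /u/ ([+round]) → [y]

[uvytʃu]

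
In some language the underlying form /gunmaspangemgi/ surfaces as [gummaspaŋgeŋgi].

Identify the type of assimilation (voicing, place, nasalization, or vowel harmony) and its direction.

place assimilation, regressive

/n/→[m] /n/→[ŋ] /m/→[ŋ].
Each target copies a feature from the following segment, so the direction is regressive.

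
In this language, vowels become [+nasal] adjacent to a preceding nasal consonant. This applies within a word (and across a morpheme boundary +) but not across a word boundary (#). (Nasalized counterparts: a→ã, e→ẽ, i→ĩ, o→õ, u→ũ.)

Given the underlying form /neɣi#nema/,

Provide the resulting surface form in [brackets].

/e/ after nasal /n/ → [ẽ]
/e/ after nasal /n/ → [ẽ]
/a/ after nasal /m/ → [ã]

[nẽɣi#nẽmã]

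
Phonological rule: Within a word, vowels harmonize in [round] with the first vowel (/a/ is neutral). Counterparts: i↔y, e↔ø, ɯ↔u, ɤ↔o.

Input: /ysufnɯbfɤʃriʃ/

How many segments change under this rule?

/ɯ/ harmonizes with /y/ ([+round]) → [u]
/ɤ/ harmonizes with /y/ ([+round]) → [o]
/i/ harmonizes with /y/ ([+round]) → [y]
3 segments change.

3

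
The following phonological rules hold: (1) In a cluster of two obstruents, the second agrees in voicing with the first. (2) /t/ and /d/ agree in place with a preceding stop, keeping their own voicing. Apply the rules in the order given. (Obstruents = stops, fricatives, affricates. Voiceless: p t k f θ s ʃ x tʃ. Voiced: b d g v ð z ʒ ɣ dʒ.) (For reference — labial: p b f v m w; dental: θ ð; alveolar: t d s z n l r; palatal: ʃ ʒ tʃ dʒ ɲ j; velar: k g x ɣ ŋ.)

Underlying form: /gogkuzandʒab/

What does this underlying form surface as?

Rule 1: /k/ after /g/ (voiced) → [g]
After rule 1: gogguzandʒab
Rule 2: no segment meets the rule's conditions; no change.

[gogguzandʒab]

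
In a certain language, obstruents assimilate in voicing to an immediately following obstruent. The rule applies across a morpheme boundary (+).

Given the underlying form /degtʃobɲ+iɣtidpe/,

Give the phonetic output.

[dektʃobɲ+ixtitpe]

/g/ before /tʃ/ (voiceless) → [k]
/ɣ/ before /t/ (voiceless) → [x]
/d/ before /p/ (voiceless) → [t]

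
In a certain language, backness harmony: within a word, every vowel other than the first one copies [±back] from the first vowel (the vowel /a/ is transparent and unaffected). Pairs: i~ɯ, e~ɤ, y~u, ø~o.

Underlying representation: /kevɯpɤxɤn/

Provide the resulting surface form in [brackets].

/ɯ/ harmonizes with /e/ ([-back]) → [i]
/ɤ/ harmonizes with /e/ ([-back]) → [e]
/ɤ/ harmonizes with /e/ ([-back]) → [e]

[kevipexen]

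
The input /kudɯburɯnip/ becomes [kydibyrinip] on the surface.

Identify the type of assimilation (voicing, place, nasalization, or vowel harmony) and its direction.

vowel harmony, regressive

/u/→[y] /ɯ/→[i] /u/→[y] /ɯ/→[i].
Vowels agree with the last vowel, so the harmony is regressive.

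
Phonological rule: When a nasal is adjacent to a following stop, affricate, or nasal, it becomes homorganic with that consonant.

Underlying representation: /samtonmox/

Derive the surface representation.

[santommox]

/m/ before /t/ (alveolar) → [n]
/n/ before /m/ (labial) → [m]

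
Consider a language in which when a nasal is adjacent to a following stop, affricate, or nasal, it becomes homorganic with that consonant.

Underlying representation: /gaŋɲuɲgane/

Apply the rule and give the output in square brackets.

[gaɲɲuŋgane]

/ŋ/ before /ɲ/ (palatal) → [ɲ]
/ɲ/ before /g/ (velar) → [ŋ]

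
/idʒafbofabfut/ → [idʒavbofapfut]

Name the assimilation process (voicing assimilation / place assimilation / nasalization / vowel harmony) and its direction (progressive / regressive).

voicing assimilation, regressive

/f/→[v] /b/→[p].
Each target copies a feature from the following segment, so the direction is regressive.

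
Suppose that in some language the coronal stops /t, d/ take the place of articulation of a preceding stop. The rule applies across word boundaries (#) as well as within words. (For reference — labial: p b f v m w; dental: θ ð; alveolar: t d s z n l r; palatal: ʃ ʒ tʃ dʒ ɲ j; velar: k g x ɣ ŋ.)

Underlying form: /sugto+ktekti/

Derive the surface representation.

/t/ after /g/ (velar) → [k]
/t/ after /k/ (velar) → [k]
/t/ after /k/ (velar) → [k]

[sugko+kkekki]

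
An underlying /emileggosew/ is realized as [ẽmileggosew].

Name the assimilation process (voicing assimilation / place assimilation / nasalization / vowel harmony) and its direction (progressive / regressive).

/e/→[ẽ].
Each target copies a feature from the following segment, so the direction is regressive.

nasalization, regressive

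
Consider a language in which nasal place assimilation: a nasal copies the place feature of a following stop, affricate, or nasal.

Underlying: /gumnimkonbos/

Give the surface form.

/m/ before /n/ (alveolar) → [n]
/m/ before /k/ (velar) → [ŋ]
/n/ before /b/ (labial) → [m]

[gunniŋkombos]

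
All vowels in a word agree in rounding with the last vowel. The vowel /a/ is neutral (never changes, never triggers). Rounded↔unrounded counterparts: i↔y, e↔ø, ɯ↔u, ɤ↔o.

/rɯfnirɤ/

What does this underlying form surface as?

[rɯfnirɤ]

no segment meets the rule's conditions; no change.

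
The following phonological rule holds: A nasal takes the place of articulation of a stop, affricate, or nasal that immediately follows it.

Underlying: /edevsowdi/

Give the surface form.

no segment meets the rule's conditions; no change.

[edevsowdi]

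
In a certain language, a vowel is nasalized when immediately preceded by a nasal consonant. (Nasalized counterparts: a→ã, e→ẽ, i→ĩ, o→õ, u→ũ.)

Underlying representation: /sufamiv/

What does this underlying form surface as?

/i/ after nasal /m/ → [ĩ]

[sufamĩv]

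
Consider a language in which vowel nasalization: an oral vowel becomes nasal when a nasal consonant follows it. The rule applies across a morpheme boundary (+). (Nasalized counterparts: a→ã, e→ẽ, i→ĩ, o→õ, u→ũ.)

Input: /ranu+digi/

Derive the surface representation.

/a/ before nasal /n/ → [ã]

[rãnu+digi]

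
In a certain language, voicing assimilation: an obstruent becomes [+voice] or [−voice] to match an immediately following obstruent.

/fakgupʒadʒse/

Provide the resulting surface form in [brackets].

/k/ before /g/ (voiced) → [g]
/p/ before /ʒ/ (voiced) → [b]
/dʒ/ before /s/ (voiceless) → [tʃ]

[faggubʒatʃse]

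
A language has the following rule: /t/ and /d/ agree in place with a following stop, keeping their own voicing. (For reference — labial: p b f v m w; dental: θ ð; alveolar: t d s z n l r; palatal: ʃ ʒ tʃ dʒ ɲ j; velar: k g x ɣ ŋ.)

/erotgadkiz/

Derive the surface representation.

/t/ before /g/ (velar) → [k]
/d/ before /k/ (velar) → [g]

[erokgagkiz]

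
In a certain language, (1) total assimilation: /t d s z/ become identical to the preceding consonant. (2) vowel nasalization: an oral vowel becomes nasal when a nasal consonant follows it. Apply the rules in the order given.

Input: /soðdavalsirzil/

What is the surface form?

[soððavallirril]

Rule 1: /d/ after /ð/ → [ð] (total assimilation)
Rule 1: /s/ after /l/ → [l] (total assimilation)
Rule 1: /z/ after /r/ → [r] (total assimilation)
After rule 1: soððavallirril
Rule 2: no segment meets the rule's conditions; no change.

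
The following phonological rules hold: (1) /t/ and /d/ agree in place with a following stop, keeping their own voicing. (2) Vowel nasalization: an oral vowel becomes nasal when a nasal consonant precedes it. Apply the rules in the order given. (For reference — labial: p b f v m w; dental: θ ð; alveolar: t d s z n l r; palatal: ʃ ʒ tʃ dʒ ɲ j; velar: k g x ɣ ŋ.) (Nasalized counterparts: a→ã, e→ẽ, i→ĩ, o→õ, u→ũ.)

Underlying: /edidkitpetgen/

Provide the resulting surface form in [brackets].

Rule 1: /d/ before /k/ (velar) → [g]
Rule 1: /t/ before /p/ (labial) → [p]
Rule 1: /t/ before /g/ (velar) → [k]
After rule 1: edigkippekgen
Rule 2: no segment meets the rule's conditions; no change.

[edigkippekgen]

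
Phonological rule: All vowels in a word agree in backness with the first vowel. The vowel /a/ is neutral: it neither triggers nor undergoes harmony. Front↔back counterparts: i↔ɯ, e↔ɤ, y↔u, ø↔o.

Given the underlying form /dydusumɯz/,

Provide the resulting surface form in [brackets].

/u/ harmonizes with /y/ ([-back]) → [y]
/u/ harmonizes with /y/ ([-back]) → [y]
/ɯ/ harmonizes with /y/ ([-back]) → [i]

[dydysymiz]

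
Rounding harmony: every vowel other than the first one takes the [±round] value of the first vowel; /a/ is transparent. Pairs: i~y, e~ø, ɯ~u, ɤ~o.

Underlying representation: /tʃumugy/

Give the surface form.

no segment meets the rule's conditions; no change.

[tʃumugy]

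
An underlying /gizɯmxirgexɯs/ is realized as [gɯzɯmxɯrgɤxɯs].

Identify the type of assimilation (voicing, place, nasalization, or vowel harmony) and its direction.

/i/→[ɯ] /i/→[ɯ] /e/→[ɤ].
Vowels agree with the last vowel, so the harmony is regressive.

vowel harmony, regressive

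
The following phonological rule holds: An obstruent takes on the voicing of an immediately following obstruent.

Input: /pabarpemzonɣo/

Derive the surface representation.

no segment meets the rule's conditions; no change.

[pabarpemzonɣo]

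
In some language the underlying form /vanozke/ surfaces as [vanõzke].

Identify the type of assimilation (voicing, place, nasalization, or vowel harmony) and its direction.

nasalization, progressive

/o/→[õ].
Each target copies a feature from the preceding segment, so the direction is progressive.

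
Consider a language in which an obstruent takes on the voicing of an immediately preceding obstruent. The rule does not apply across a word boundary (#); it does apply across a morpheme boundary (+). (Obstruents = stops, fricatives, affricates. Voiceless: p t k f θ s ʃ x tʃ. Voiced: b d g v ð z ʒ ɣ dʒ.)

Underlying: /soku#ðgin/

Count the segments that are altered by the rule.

0

No segment meets the rule's conditions.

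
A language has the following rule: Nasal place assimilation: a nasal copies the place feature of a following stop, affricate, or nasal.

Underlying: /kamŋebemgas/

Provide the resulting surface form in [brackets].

[kaŋŋebeŋgas]

/m/ before /ŋ/ (velar) → [ŋ]
/m/ before /g/ (velar) → [ŋ]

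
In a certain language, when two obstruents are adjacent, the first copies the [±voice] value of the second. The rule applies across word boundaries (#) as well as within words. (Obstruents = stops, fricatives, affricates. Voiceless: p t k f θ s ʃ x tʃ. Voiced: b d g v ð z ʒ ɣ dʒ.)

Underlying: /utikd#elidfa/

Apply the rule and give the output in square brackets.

[utigd#elitfa]

/k/ before /d/ (voiced) → [g]
/d/ before /f/ (voiceless) → [t]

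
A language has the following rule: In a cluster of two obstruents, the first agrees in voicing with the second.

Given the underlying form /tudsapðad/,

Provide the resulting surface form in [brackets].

[tutsabðad]

/d/ before /s/ (voiceless) → [t]
/p/ before /ð/ (voiced) → [b]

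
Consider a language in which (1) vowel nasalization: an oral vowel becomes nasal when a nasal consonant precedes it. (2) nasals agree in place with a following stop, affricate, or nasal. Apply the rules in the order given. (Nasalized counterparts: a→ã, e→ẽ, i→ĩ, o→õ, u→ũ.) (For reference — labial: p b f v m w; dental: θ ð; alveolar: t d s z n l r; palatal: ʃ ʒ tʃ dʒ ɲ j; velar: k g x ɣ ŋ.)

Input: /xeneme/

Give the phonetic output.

Rule 1: /e/ after nasal /n/ → [ẽ]
Rule 1: /e/ after nasal /m/ → [ẽ]
After rule 1: xenẽmẽ
Rule 2: no segment meets the rule's conditions; no change.

[xenẽmẽ]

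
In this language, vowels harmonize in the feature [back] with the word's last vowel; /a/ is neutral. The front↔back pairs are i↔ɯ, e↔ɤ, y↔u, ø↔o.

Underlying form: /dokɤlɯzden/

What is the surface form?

[døkelizden]

/o/ harmonizes with /e/ ([-back]) → [ø]
/ɤ/ harmonizes with /e/ ([-back]) → [e]
/ɯ/ harmonizes with /e/ ([-back]) → [i]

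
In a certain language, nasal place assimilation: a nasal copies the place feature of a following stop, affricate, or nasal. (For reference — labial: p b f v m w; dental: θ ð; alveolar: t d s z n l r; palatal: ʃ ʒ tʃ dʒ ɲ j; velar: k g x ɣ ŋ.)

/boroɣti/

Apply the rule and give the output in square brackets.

no segment meets the rule's conditions; no change.

[boroɣti]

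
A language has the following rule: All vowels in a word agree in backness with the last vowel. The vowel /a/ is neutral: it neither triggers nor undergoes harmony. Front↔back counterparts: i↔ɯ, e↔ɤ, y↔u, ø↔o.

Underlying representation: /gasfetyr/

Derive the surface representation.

no segment meets the rule's conditions; no change.

[gasfetyr]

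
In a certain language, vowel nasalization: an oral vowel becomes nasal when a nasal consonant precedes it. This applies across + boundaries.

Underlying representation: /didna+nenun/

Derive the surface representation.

/a/ after nasal /n/ → [ã]
/e/ after nasal /n/ → [ẽ]
/u/ after nasal /n/ → [ũ]

[didnã+nẽnũn]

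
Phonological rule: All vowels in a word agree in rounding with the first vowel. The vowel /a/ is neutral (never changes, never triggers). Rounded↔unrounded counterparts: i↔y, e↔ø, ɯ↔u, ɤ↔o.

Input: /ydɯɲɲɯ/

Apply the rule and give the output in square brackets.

/ɯ/ harmonizes with /y/ ([+round]) → [u]
/ɯ/ harmonizes with /y/ ([+round]) → [u]

[yduɲɲu]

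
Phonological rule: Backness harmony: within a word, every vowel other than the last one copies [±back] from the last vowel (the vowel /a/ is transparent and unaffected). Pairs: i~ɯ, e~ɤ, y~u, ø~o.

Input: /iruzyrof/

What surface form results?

[ɯruzurof]

/i/ harmonizes with /o/ ([+back]) → [ɯ]
/y/ harmonizes with /o/ ([+back]) → [u]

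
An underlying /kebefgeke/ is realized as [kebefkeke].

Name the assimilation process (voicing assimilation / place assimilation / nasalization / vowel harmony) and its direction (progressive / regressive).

/g/→[k].
Each target copies a feature from the preceding segment, so the direction is progressive.

voicing assimilation, progressive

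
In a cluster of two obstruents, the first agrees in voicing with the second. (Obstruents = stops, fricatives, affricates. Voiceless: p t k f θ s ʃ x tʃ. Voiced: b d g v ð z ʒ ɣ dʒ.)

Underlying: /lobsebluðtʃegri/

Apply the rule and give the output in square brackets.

[lopsebluθtʃegri]

/b/ before /s/ (voiceless) → [p]
/ð/ before /tʃ/ (voiceless) → [θ]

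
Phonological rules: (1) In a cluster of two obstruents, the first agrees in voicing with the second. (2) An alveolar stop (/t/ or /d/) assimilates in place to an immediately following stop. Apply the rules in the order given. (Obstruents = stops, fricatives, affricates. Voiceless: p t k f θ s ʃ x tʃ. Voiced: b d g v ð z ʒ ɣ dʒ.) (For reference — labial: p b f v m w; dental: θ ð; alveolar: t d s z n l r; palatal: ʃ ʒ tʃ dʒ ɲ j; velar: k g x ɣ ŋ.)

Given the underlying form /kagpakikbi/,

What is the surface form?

[kakpakigbi]

Rule 1: /g/ before /p/ (voiceless) → [k]
Rule 1: /k/ before /b/ (voiced) → [g]
After rule 1: kakpakigbi
Rule 2: no segment meets the rule's conditions; no change.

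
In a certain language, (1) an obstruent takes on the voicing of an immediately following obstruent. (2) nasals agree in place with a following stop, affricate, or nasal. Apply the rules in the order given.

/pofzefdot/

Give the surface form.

[povzevdot]

Rule 1: /f/ before /z/ (voiced) → [v]
Rule 1: /f/ before /d/ (voiced) → [v]
After rule 1: povzevdot
Rule 2: no segment meets the rule's conditions; no change.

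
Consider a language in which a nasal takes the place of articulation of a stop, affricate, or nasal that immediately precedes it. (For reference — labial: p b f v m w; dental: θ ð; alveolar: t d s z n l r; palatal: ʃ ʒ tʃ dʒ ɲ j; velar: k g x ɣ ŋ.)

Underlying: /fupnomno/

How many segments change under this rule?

/n/ after /p/ (labial) → [m]
/n/ after /m/ (labial) → [m]
2 segments change.

2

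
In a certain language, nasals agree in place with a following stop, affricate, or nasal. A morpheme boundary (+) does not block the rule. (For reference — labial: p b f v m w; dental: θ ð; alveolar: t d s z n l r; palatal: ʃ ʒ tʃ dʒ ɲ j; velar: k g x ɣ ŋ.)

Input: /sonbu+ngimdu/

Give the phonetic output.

/n/ before /b/ (labial) → [m]
/n/ before /g/ (velar) → [ŋ]
/m/ before /d/ (alveolar) → [n]

[sombu+ŋgindu]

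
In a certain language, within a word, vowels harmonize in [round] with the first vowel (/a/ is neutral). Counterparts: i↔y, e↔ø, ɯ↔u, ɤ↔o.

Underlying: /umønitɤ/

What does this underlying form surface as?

/i/ harmonizes with /u/ ([+round]) → [y]
/ɤ/ harmonizes with /u/ ([+round]) → [o]

[umønyto]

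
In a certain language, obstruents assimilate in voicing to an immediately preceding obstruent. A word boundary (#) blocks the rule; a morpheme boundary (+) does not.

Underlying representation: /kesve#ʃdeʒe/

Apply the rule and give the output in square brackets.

[kesfe#ʃteʒe]

/v/ after /s/ (voiceless) → [f]
/d/ after /ʃ/ (voiceless) → [t]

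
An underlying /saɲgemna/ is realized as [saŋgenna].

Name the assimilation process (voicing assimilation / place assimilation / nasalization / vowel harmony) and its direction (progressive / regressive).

place assimilation, regressive

/ɲ/→[ŋ] /m/→[n].
Each target copies a feature from the following segment, so the direction is regressive.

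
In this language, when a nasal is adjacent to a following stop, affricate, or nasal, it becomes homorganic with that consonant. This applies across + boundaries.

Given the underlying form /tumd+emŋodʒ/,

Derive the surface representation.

[tund+eŋŋodʒ]

/m/ before /d/ (alveolar) → [n]
/m/ before /ŋ/ (velar) → [ŋ]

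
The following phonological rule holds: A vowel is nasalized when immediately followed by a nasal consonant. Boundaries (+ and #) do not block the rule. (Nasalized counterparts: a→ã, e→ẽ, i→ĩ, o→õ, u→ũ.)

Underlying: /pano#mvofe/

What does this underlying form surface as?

/a/ before nasal /n/ → [ã]
/o/ before nasal /m/ → [õ]

[pãnõ#mvofe]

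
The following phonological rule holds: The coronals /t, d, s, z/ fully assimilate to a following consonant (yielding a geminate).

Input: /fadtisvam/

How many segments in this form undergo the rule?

2

/d/ before /t/ → [t] (total assimilation)
/s/ before /v/ → [v] (total assimilation)
2 segments change.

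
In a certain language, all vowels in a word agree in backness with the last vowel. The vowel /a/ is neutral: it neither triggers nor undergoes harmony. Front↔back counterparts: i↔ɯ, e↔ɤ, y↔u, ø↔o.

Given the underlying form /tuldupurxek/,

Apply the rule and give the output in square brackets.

[tyldypyrxek]

/u/ harmonizes with /e/ ([-back]) → [y]
/u/ harmonizes with /e/ ([-back]) → [y]
/u/ harmonizes with /e/ ([-back]) → [y]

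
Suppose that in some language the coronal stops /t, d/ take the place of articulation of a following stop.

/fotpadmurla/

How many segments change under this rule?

1

/t/ before /p/ (labial) → [p]
1 segment changes.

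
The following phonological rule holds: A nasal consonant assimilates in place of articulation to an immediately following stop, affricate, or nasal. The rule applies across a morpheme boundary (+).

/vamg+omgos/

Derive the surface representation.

[vaŋg+oŋgos]

/m/ before /g/ (velar) → [ŋ]
/m/ before /g/ (velar) → [ŋ]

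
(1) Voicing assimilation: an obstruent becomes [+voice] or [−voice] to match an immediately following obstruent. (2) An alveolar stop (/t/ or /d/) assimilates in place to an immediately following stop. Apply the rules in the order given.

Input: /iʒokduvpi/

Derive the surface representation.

Rule 1: /k/ before /d/ (voiced) → [g]
Rule 1: /v/ before /p/ (voiceless) → [f]
After rule 1: iʒogdufpi
Rule 2: no segment meets the rule's conditions; no change.

[iʒogdufpi]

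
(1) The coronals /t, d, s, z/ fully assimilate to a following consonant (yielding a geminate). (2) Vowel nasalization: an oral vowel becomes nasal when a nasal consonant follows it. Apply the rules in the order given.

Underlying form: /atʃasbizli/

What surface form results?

[atʃabbilli]

Rule 1: /s/ before /b/ → [b] (total assimilation)
Rule 1: /z/ before /l/ → [l] (total assimilation)
After rule 1: atʃabbilli
Rule 2: no segment meets the rule's conditions; no change.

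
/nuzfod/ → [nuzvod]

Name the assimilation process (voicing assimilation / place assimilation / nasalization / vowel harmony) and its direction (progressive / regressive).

voicing assimilation, progressive

/f/→[v].
Each target copies a feature from the preceding segment, so the direction is progressive.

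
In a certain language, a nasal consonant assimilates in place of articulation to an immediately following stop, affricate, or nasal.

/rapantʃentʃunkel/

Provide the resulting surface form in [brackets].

/n/ before /tʃ/ (palatal) → [ɲ]
/n/ before /tʃ/ (palatal) → [ɲ]
/n/ before /k/ (velar) → [ŋ]

[rapaɲtʃeɲtʃuŋkel]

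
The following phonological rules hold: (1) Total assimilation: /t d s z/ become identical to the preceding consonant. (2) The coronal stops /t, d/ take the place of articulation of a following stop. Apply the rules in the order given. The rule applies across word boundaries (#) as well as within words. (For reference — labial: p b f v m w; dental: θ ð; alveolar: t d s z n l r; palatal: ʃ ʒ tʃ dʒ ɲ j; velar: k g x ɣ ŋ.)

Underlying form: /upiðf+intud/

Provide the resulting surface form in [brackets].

Rule 1: /t/ after /n/ → [n] (total assimilation)
After rule 1: upiðf+innud
Rule 2: no segment meets the rule's conditions; no change.

[upiðf+innud]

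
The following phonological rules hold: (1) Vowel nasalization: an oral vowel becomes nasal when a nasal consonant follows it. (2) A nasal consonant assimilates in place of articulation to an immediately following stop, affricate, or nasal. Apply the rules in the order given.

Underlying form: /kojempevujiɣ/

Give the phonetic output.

[kojẽmpevujiɣ]

Rule 1: /e/ before nasal /m/ → [ẽ]
After rule 1: kojẽmpevujiɣ
Rule 2: no segment meets the rule's conditions; no change.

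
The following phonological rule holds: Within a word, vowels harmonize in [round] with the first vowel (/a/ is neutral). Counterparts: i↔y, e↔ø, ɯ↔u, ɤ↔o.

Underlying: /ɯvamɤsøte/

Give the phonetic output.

/ø/ harmonizes with /ɯ/ ([-round]) → [e]

[ɯvamɤsete]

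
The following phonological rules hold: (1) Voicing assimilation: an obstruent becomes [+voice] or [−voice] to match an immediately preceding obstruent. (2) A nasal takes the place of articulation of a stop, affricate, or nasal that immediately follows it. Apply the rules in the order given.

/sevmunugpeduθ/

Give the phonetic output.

Rule 1: /p/ after /g/ (voiced) → [b]
After rule 1: sevmunugbeduθ
Rule 2: no segment meets the rule's conditions; no change.

[sevmunugbeduθ]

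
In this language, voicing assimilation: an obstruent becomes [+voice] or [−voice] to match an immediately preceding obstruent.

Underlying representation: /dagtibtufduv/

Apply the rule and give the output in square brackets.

[dagdibduftuv]

/t/ after /g/ (voiced) → [d]
/t/ after /b/ (voiced) → [d]
/d/ after /f/ (voiceless) → [t]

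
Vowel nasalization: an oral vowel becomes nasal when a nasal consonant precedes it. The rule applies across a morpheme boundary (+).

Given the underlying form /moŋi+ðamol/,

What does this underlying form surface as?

/o/ after nasal /m/ → [õ]
/i/ after nasal /ŋ/ → [ĩ]
/o/ after nasal /m/ → [õ]

[mõŋĩ+ðamõl]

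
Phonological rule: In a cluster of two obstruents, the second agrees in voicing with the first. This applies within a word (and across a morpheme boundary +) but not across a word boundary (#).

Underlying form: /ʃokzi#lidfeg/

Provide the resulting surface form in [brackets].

[ʃoksi#lidveg]

/z/ after /k/ (voiceless) → [s]
/f/ after /d/ (voiced) → [v]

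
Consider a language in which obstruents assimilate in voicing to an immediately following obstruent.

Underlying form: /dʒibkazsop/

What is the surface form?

[dʒipkassop]

/b/ before /k/ (voiceless) → [p]
/z/ before /s/ (voiceless) → [s]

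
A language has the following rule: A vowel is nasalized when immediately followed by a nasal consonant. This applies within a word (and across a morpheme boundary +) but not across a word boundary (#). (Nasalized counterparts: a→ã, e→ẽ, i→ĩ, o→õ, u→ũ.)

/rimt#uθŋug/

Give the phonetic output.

/i/ before nasal /m/ → [ĩ]

[rĩmt#uθŋug]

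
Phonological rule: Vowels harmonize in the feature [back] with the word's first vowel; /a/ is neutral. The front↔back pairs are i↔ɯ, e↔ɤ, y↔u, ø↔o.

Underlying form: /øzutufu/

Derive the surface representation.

[øzytyfy]

/u/ harmonizes with /ø/ ([-back]) → [y]
/u/ harmonizes with /ø/ ([-back]) → [y]
/u/ harmonizes with /ø/ ([-back]) → [y]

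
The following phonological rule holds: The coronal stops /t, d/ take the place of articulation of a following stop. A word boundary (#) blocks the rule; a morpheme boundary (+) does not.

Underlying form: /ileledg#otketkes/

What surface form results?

[ilelegg#okkekkes]

/d/ before /g/ (velar) → [g]
/t/ before /k/ (velar) → [k]
/t/ before /k/ (velar) → [k]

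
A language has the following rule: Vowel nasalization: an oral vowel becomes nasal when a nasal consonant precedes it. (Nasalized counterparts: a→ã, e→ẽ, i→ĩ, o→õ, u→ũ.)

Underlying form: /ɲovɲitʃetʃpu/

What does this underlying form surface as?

/o/ after nasal /ɲ/ → [õ]
/i/ after nasal /ɲ/ → [ĩ]

[ɲõvɲĩtʃetʃpu]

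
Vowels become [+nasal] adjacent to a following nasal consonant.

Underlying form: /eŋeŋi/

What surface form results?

/e/ before nasal /ŋ/ → [ẽ]
/e/ before nasal /ŋ/ → [ẽ]

[ẽŋẽŋi]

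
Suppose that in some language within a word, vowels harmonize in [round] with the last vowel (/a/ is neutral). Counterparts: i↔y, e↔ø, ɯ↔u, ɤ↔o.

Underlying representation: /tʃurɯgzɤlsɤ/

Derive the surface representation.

/u/ harmonizes with /ɤ/ ([-round]) → [ɯ]

[tʃɯrɯgzɤlsɤ]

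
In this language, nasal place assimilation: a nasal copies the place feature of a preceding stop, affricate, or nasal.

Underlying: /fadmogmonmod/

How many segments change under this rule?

3

/m/ after /d/ (alveolar) → [n]
/m/ after /g/ (velar) → [ŋ]
/m/ after /n/ (alveolar) → [n]
3 segments change.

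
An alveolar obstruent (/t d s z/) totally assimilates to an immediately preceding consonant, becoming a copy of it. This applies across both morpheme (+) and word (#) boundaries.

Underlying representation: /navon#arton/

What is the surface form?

[navon#arron]

/t/ after /r/ → [r] (total assimilation)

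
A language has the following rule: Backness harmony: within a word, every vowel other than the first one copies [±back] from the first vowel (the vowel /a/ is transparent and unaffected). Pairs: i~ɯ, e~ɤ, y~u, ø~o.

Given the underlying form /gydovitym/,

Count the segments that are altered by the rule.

/o/ harmonizes with /y/ ([-back]) → [ø]
1 segment changes.

1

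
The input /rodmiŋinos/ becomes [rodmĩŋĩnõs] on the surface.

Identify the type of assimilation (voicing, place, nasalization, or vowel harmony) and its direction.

/i/→[ĩ] /i/→[ĩ] /o/→[õ].
Each target copies a feature from the preceding segment, so the direction is progressive.

nasalization, progressive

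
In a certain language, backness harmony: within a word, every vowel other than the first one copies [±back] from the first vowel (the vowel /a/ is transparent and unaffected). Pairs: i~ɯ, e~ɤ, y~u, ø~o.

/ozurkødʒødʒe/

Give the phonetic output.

[ozurkodʒodʒɤ]

/ø/ harmonizes with /o/ ([+back]) → [o]
/ø/ harmonizes with /o/ ([+back]) → [o]
/e/ harmonizes with /o/ ([+back]) → [ɤ]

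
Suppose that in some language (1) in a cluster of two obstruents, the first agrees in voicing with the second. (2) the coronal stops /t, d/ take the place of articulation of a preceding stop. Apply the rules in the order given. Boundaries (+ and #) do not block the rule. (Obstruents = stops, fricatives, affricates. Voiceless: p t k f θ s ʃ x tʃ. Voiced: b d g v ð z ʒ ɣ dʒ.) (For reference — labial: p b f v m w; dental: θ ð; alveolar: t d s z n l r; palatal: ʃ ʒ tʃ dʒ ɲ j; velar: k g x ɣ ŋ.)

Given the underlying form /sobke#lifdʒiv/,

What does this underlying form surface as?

Rule 1: /b/ before /k/ (voiceless) → [p]
Rule 1: /f/ before /dʒ/ (voiced) → [v]
After rule 1: sopke#livdʒiv
Rule 2: no segment meets the rule's conditions; no change.

[sopke#livdʒiv]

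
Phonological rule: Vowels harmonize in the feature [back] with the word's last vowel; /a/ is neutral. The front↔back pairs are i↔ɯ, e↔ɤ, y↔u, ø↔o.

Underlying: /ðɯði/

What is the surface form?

/ɯ/ harmonizes with /i/ ([-back]) → [i]

[ðiði]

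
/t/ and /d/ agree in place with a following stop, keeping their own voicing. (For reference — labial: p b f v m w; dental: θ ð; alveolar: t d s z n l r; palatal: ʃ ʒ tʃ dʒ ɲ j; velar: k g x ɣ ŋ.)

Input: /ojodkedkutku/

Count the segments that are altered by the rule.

/d/ before /k/ (velar) → [g]
/d/ before /k/ (velar) → [g]
/t/ before /k/ (velar) → [k]
3 segments change.

3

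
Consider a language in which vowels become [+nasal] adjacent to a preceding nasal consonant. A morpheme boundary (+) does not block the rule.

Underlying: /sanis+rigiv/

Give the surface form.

[sanĩs+rigiv]

/i/ after nasal /n/ → [ĩ]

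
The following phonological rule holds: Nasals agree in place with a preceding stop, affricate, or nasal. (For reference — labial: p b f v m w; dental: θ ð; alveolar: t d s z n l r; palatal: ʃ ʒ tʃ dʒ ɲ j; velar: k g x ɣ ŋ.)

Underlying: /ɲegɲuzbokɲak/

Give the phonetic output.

[ɲegŋuzbokŋak]

/ɲ/ after /g/ (velar) → [ŋ]
/ɲ/ after /k/ (velar) → [ŋ]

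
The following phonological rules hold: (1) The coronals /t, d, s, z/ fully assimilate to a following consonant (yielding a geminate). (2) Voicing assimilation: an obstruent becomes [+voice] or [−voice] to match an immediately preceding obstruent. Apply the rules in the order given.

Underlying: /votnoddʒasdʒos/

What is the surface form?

Rule 1: /t/ before /n/ → [n] (total assimilation)
Rule 1: /d/ before /dʒ/ → [dʒ] (total assimilation)
Rule 1: /s/ before /dʒ/ → [dʒ] (total assimilation)
After rule 1: vonnodʒdʒadʒdʒos
Rule 2: no segment meets the rule's conditions; no change.

[vonnodʒdʒadʒdʒos]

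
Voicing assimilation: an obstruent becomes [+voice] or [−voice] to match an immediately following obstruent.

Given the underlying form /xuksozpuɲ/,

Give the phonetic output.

/z/ before /p/ (voiceless) → [s]

[xuksospuɲ]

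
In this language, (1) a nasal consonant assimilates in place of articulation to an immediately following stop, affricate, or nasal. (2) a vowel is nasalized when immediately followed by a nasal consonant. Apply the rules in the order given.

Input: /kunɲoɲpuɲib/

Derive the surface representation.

[kũɲɲõmpũɲib]

Rule 1: /n/ before /ɲ/ (palatal) → [ɲ]
Rule 1: /ɲ/ before /p/ (labial) → [m]
After rule 1: kuɲɲompuɲib
Rule 2: /u/ before nasal /ɲ/ → [ũ]
Rule 2: /o/ before nasal /m/ → [õ]
Rule 2: /u/ before nasal /ɲ/ → [ũ]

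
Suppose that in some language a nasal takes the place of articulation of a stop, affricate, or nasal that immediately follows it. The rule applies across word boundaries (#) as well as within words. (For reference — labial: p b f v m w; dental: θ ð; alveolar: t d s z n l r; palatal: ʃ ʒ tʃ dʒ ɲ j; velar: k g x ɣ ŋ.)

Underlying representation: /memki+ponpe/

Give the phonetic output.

[meŋki+pompe]

/m/ before /k/ (velar) → [ŋ]
/n/ before /p/ (labial) → [m]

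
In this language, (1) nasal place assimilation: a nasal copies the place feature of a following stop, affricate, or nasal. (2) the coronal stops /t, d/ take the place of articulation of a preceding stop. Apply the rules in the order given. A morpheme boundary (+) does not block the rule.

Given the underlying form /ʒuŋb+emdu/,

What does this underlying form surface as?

[ʒumb+endu]

Rule 1: /ŋ/ before /b/ (labial) → [m]
Rule 1: /m/ before /d/ (alveolar) → [n]
After rule 1: ʒumb+endu
Rule 2: no segment meets the rule's conditions; no change.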